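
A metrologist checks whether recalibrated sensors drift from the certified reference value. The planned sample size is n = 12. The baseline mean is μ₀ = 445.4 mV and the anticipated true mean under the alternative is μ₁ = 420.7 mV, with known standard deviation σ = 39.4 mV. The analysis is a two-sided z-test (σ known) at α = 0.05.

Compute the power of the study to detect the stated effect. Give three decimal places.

Power ≈ 0.584

Standardized effect: d = |μ₁ − μ₀| / σ = |420.7 − 445.4| / 39.4 = 0.6269
Noncentrality parameter: δ = d·√n = 0.6269 × √12 = 2.1717
Two-sided α = 0.05 → critical value z_{0.025} = 1.960.
Power = Φ(δ − 1.960) + Φ(−δ − 1.960) = Φ(0.212) + Φ(-4.132) = 0.5838 + 0.0000 = 0.5838.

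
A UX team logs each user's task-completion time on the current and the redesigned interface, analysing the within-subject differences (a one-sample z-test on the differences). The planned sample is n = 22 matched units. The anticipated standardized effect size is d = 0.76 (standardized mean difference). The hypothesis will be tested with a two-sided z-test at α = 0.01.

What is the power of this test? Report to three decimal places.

Noncentrality parameter: δ = d·√n = 0.76 × √22 = 3.5647
Critical value for a two-sided test at α = 0.01: z_{α/2} = 2.576.
Power = Φ(δ − 2.576) + Φ(−δ − 2.576) = Φ(0.989) + Φ(-6.141) = 0.8386 + 0.0000 = 0.8386.

Power ≈ 0.839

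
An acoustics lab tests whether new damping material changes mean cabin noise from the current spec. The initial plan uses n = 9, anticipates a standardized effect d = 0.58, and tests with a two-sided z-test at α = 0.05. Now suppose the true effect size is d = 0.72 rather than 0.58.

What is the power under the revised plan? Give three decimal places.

Power ≈ 0.579

With d = 0.72: δ = d·√n = 0.72 × √9 = 2.1600. Critical value z_{0.025} = 1.960.
Revised power = Φ(δ − 1.960) + Φ(−δ − 1.960) = Φ(0.200) + Φ(-4.120) = 0.5793 + 0.0000 = 0.5793.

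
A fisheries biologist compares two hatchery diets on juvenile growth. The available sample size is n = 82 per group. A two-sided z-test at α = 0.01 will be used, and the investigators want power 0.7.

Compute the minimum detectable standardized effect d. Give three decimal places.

Required noncentrality: δ = z_{0.005} + z_{0.30} = 2.576 + 0.524 = 3.100.
(The second rejection-region term Φ(−δ − z_{α/2}) is negligible and dropped.)
δ = d·√(n/2) ⇒ d = δ/√(n/2) = 3.100/√(82/2) = 0.4842.

d ≈ 0.484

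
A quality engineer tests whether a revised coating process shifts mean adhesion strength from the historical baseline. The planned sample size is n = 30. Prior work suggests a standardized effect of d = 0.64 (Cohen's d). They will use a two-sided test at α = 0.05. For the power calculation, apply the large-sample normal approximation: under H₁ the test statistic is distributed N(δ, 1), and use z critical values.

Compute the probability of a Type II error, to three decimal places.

Noncentrality parameter: δ = d·√n = 0.64 × √30 = 3.5054
Two-sided α = 0.05 → critical value z_{0.025} = 1.960.
Power = Φ(δ − 1.960) + Φ(−δ − 1.960) = Φ(1.545) + Φ(-5.465) = 0.9389 + 0.0000 = 0.9389.
Type II error: β = 1 − power = 1 − 0.9389 = 0.0611.

β ≈ 0.061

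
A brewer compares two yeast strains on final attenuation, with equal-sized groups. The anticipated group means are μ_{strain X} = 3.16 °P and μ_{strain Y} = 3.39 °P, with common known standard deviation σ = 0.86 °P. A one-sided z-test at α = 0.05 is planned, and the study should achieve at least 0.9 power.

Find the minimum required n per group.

Standardized effect: d = |μ_{strain X} − μ_{strain Y}| / σ = |3.16 − 3.39| / 0.86 = 0.2674
For power 0.9 need Φ(δ − z_{0.05}) = 0.9, so δ = z_{0.05} + z_{0.10} = 1.645 + 1.282 = 2.926.
δ = d·√(n/2) ⇒ n = 2(δ/d)² = 2 × (2.926 / 0.2674)² = 239.46.
Rounding up, n = 240 per group.

n = 240 per group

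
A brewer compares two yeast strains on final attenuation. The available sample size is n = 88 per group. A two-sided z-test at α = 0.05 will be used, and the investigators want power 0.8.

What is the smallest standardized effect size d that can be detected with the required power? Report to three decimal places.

d ≈ 0.422

Need Φ(δ − 1.960) = 0.8, so δ = 1.960 + 0.842 = 2.802.
(The second rejection-region term Φ(−δ − z_{α/2}) is negligible and dropped.)
δ = d·√(n/2) ⇒ d = δ/√(n/2) = 2.802/√(88/2) = 0.4224.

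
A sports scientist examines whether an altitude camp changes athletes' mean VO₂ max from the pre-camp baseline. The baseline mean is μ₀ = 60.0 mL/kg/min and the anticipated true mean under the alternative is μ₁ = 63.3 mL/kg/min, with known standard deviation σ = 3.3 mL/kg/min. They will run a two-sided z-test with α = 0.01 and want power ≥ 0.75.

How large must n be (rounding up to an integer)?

Standardized effect: d = |μ₁ − μ₀| / σ = |63.3 − 60.0| / 3.3 = 1.0000
For power 0.75 need Φ(δ − z_{0.005}) = 0.75, so δ = z_{0.005} + z_{0.25} = 2.576 + 0.674 = 3.250.
(Ignoring the negligible lower-tail rejection probability gives the usual closed-form inversion.)
δ = d·√n ⇒ n = (δ/d)² = (3.250 / 1.0000)² = 10.56.
Round up to the next whole unit.

n = 11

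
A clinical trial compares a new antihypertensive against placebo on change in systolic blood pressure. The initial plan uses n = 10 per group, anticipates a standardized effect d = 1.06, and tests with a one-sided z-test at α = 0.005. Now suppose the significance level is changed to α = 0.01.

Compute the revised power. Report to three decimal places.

δ = d·√(n/2) = 1.06 × √(10/2) = 2.3702 (unchanged). New critical value: z_{0.01} = 2.326.
Revised power = P(Z > 2.326 − δ) = Φ(0.044) = 0.5175.

Power ≈ 0.518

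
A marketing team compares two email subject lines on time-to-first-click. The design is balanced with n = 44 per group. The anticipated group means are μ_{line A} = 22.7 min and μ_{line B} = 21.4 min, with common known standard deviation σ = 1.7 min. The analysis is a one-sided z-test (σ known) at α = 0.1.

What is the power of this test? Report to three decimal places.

Standardized effect: d = |μ_{line A} − μ_{line B}| / σ = |22.7 − 21.4| / 1.7 = 0.7647
Noncentrality parameter: δ = d·√(n/2) = 0.7647 × √(44/2) = 3.5868
One-sided α = 0.1 → critical value z_{0.1} = 1.282.
Power = P(Z > 1.282 − δ) = Φ(2.305) = 0.9894.

Power ≈ 0.989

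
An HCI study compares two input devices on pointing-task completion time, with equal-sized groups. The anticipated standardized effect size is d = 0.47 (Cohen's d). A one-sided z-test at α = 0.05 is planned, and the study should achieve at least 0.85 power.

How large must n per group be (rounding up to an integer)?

Set Φ(δ − 1.645) = 0.85; then δ − 1.645 = Φ⁻¹(0.85) = 1.036, giving δ = 2.681.
δ = d·√(n/2) ⇒ n = 2(δ/d)² = 2 × (2.681 / 0.47)² = 65.09.
Round up to the next whole unit.

n = 66 per group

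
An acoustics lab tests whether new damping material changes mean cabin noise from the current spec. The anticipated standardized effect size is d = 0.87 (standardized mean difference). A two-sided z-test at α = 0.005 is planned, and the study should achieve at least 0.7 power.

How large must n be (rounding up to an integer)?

n = 15

For power 0.7 need Φ(δ − z_{0.0025}) = 0.7, so δ = z_{0.0025} + z_{0.30} = 2.807 + 0.524 = 3.331.
(For δ > 0 the lower-tail rejection region contributes negligibly to power, so the one-term inversion is standard.)
δ = d·√n ⇒ n = (δ/d)² = (3.331 / 0.87)² = 14.66.
Rounding up, n = 15.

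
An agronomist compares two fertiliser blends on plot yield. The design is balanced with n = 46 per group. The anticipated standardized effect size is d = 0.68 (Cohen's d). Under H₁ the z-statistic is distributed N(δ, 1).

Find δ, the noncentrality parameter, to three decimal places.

δ ≈ 3.261

δ = d·√(n/2) = 0.68 × √(46/2) = 3.2612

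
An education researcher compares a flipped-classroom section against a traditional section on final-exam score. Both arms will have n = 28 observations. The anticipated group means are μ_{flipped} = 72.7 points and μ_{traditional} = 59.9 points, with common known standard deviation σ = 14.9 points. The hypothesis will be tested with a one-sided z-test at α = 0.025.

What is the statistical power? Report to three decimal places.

Power ≈ 0.895

Standardized effect: d = |μ_{flipped} − μ_{traditional}| / σ = |72.7 − 59.9| / 14.9 = 0.8591
Noncentrality parameter: δ = d·√(n/2) = 0.8591 × √(28/2) = 3.2143
Critical value for a one-sided test at α = 0.025: z_α = 1.960.
Power = P(Z > 1.960 − δ) = Φ(1.254) = 0.8951.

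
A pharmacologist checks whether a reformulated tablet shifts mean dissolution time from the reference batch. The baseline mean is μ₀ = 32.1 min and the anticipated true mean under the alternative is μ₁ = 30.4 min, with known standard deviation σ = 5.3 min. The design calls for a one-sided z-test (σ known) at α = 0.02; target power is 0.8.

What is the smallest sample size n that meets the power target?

Standardized effect: d = |μ₁ − μ₀| / σ = |30.4 − 32.1| / 5.3 = 0.3208
Set Φ(δ − 2.054) = 0.8; then δ − 2.054 = Φ⁻¹(0.8) = 0.842, giving δ = 2.895.
δ = d·√n ⇒ n = (δ/d)² = (2.895 / 0.3208)² = 81.48.
Round up to the next whole unit.

n = 82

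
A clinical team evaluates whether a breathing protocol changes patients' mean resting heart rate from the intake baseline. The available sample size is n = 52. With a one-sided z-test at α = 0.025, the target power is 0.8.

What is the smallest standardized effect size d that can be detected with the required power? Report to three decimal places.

d ≈ 0.389

Need Φ(δ − 1.960) = 0.8, so δ = 1.960 + 0.842 = 2.802.
δ = d·√n ⇒ d = δ/√n = 2.802/√52 = 0.3885.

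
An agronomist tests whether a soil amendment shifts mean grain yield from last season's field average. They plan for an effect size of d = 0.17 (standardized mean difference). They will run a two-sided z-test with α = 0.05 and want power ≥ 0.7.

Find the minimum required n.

n = 214

Set Φ(δ − 1.960) = 0.7; then δ − 1.960 = Φ⁻¹(0.7) = 0.524, giving δ = 2.484.
(For δ > 0 the lower-tail rejection region contributes negligibly to power, so the one-term inversion is standard.)
δ = d·√n ⇒ n = (δ/d)² = (2.484 / 0.17)² = 213.57.
Rounding up, n = 214.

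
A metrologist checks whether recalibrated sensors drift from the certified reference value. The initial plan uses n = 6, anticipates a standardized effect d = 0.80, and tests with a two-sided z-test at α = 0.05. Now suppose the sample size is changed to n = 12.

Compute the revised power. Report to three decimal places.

With n = 12: δ = d·√n = 0.80 × √12 = 2.7713. Critical value z_{0.025} = 1.960.
Revised power = Φ(δ − 1.960) + Φ(−δ − 1.960) = Φ(0.811) + Φ(-4.731) = 0.7914 + 0.0000 = 0.7914.

Power ≈ 0.791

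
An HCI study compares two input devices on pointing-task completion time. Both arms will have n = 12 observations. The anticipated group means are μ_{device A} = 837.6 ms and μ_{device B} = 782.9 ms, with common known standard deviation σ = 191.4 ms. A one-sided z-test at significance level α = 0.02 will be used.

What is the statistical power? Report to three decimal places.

Power ≈ 0.088

Standardized effect: d = |μ_{device A} − μ_{device B}| / σ = |837.6 − 782.9| / 191.4 = 0.2858
Noncentrality parameter: δ = d·√(n/2) = 0.2858 × √(12/2) = 0.7000
One-sided α = 0.02 → critical value z_{0.02} = 2.054.
Power = Φ(δ − 2.054) = Φ(-1.354) = 0.0879.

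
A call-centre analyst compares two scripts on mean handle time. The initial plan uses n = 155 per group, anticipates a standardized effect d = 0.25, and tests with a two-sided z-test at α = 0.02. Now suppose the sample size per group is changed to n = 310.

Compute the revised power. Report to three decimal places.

With n = 310 per group: δ = d·√(n/2) = 0.25 × √(310/2) = 3.1125. Critical value z_{0.01} = 2.326.
Revised power = Φ(δ − 2.326) + Φ(−δ − 2.326) = Φ(0.786) + Φ(-5.439) = 0.7841 + 0.0000 = 0.7841.

Power ≈ 0.784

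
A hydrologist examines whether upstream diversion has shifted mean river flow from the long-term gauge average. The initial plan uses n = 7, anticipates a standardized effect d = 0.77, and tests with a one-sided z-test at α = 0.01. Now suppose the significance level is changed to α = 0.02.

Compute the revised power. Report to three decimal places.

Power ≈ 0.493

δ = d·√n = 0.77 × √7 = 2.0372 (unchanged). New critical value: z_{0.02} = 2.054.
Revised power = Φ(δ − 2.054) = Φ(-0.017) = 0.4934.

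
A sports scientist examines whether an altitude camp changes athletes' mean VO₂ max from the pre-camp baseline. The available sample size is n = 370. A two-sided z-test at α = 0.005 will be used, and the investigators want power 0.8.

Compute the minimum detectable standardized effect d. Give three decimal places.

d ≈ 0.190

Required noncentrality: δ = z_{0.0025} + z_{0.20} = 2.807 + 0.842 = 3.649.
(The second rejection-region term Φ(−δ − z_{α/2}) is negligible and dropped.)
δ = d·√n ⇒ d = δ/√n = 3.649/√370 = 0.1897.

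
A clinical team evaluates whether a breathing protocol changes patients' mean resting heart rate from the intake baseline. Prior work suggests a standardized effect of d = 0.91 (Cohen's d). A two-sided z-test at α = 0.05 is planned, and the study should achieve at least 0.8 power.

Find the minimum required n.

n = 10

Set Φ(δ − 1.960) = 0.8; then δ − 1.960 = Φ⁻¹(0.8) = 0.842, giving δ = 2.802.
(For δ > 0 the lower-tail rejection region contributes negligibly to power, so the one-term inversion is standard.)
δ = d·√n ⇒ n = (δ/d)² = (2.802 / 0.91)² = 9.48.
Round up to the next whole unit.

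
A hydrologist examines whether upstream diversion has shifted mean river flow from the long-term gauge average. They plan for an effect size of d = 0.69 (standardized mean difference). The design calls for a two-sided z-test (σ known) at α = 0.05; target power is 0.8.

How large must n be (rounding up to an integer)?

n = 17

Set Φ(δ − 1.960) = 0.8; then δ − 1.960 = Φ⁻¹(0.8) = 0.842, giving δ = 2.802.
(For δ > 0 the lower-tail rejection region contributes negligibly to power, so the one-term inversion is standard.)
δ = d·√n ⇒ n = (δ/d)² = (2.802 / 0.69)² = 16.49.
Rounding up, n = 17.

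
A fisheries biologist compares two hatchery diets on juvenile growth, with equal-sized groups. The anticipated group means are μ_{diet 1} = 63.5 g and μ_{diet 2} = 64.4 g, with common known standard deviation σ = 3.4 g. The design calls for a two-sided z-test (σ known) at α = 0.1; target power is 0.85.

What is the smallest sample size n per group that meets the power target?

n = 206 per group

Standardized effect: d = |μ_{diet 1} − μ_{diet 2}| / σ = |63.5 − 64.4| / 3.4 = 0.2647
Set Φ(δ − 1.645) = 0.85; then δ − 1.645 = Φ⁻¹(0.85) = 1.036, giving δ = 2.681.
(For δ > 0 the lower-tail rejection region contributes negligibly to power, so the one-term inversion is standard.)
δ = d·√(n/2) ⇒ n = 2(δ/d)² = 2 × (2.681 / 0.2647)² = 205.21.
Rounding up, n = 206 per group.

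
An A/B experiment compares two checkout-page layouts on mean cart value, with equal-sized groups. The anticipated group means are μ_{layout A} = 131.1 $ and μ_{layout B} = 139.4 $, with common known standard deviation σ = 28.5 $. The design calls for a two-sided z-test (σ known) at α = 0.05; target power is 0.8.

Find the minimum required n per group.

Standardized effect: d = |μ_{layout A} − μ_{layout B}| / σ = |131.1 − 139.4| / 28.5 = 0.2912
Set Φ(δ − 1.960) = 0.8; then δ − 1.960 = Φ⁻¹(0.8) = 0.842, giving δ = 2.802.
(For δ > 0 the lower-tail rejection region contributes negligibly to power, so the one-term inversion is standard.)
δ = d·√(n/2) ⇒ n = 2(δ/d)² = 2 × (2.802 / 0.2912)² = 185.08.
Rounding up, n = 186 per group.

n = 186 per group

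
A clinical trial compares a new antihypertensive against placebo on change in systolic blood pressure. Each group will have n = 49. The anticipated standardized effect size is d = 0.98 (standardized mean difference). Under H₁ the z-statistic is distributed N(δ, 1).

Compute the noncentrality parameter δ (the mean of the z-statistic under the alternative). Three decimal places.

δ = d·√(n/2) = 0.98 × √(49/2) = 4.8508

δ ≈ 4.851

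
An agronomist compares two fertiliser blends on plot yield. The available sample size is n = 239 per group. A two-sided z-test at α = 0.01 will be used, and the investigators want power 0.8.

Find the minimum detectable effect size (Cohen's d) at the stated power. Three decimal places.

d ≈ 0.313

Required noncentrality: δ = z_{0.005} + z_{0.20} = 2.576 + 0.842 = 3.417.
(Lower-tail contribution to power is negligible for δ > 0.)
δ = d·√(n/2) ⇒ d = δ/√(n/2) = 3.417/√(239/2) = 0.3126.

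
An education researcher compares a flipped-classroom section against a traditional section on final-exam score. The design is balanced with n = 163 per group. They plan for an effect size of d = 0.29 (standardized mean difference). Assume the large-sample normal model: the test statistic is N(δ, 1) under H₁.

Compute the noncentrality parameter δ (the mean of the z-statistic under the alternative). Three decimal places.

δ ≈ 2.618

δ = d·√(n/2) = 0.29 × √(163/2) = 2.6180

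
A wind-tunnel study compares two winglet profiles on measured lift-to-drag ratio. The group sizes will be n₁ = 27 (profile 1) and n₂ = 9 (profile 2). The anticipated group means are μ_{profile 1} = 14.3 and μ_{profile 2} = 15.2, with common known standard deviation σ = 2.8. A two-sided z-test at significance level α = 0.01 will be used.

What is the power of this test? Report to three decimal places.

Power ≈ 0.041

Standardized effect: d = |μ_{profile 1} − μ_{profile 2}| / σ = |14.3 − 15.2| / 2.8 = 0.3214
Noncentrality parameter: δ = d / √(1/n₁ + 1/n₂) = 0.3214 / √(1/27 + 1/9) = 0.8351
Two-sided α = 0.01 → critical value z_{0.005} = 2.576.
Power = Φ(δ − 2.576) + Φ(−δ − 2.576) = Φ(-1.741) + Φ(-3.411) = 0.0409 + 0.0003 = 0.0412.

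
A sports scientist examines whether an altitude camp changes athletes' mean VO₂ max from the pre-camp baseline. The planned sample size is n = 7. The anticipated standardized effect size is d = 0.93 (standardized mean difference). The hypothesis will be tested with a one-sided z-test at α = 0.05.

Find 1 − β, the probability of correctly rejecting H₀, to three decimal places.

Noncentrality parameter: δ = d·√n = 0.93 × √7 = 2.4605
Critical value for a one-sided test at α = 0.05: z_α = 1.645.
Power = P(Z > 1.645 − δ) = Φ(0.816) = 0.7927.

Power ≈ 0.793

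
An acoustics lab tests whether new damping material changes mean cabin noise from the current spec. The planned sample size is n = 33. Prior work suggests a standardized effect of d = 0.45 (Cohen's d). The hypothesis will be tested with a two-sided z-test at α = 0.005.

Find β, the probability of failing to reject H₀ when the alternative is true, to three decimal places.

β ≈ 0.588

Noncentrality parameter: δ = d·√n = 0.45 × √33 = 2.5851
Two-sided α = 0.005 → critical value z_{0.0025} = 2.807.
Power = Φ(δ − 2.807) + Φ(−δ − 2.807) = Φ(-0.222) + Φ(-5.392) = 0.4122 + 0.0000 = 0.4122.
Type II error: β = 1 − power = 1 − 0.4122 = 0.5878.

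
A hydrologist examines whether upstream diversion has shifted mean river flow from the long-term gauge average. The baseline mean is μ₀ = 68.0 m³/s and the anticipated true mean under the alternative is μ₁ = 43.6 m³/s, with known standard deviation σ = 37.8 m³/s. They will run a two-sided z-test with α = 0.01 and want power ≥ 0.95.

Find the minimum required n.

Standardized effect: d = |μ₁ − μ₀| / σ = |43.6 − 68.0| / 37.8 = 0.6455
For power 0.95 need Φ(δ − z_{0.005}) = 0.95, so δ = z_{0.005} + z_{0.05} = 2.576 + 1.645 = 4.221.
(Ignoring the negligible lower-tail rejection probability gives the usual closed-form inversion.)
δ = d·√n ⇒ n = (δ/d)² = (4.221 / 0.6455)² = 42.75.
Rounding up, n = 43.

n = 43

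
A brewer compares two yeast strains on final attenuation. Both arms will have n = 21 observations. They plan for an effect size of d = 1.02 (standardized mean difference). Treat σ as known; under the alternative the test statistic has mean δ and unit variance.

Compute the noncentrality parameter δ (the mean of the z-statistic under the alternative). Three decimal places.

δ ≈ 3.305

δ = d·√(n/2) = 1.02 × √(21/2) = 3.3052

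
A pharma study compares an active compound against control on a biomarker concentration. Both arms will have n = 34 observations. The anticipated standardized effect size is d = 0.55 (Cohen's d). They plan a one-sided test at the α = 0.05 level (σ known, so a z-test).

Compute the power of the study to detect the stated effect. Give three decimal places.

Power ≈ 0.733

Noncentrality parameter: δ = d·√(n/2) = 0.55 × √(34/2) = 2.2677
Critical value for a one-sided test at α = 0.05: z_α = 1.645.
Power = Φ(δ − 1.645) = Φ(0.623) = 0.7333.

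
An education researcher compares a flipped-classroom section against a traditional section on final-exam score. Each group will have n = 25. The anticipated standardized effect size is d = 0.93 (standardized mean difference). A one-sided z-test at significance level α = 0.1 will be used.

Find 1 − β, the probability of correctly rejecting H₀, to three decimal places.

Noncentrality parameter: δ = d·√(n/2) = 0.93 × √(25/2) = 3.2880
One-sided α = 0.1 → critical value z_{0.1} = 1.282.
Power = Φ(δ − 1.282) = Φ(2.006) = 0.9776.

Power ≈ 0.978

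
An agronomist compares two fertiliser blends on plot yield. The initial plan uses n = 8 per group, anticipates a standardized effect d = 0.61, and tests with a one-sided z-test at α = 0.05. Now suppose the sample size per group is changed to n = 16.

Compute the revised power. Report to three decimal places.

Power ≈ 0.532

With n = 16 per group: δ = d·√(n/2) = 0.61 × √(16/2) = 1.7253. Critical value z_{0.05} = 1.645.
Revised power = P(Z > 1.645 − δ) = Φ(0.080) = 0.5321.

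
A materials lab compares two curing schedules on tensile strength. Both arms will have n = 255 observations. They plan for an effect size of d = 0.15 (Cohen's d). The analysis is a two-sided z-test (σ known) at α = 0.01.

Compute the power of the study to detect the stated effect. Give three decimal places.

Noncentrality parameter: δ = d·√(n/2) = 0.15 × √(255/2) = 1.6937
Critical value for a two-sided test at α = 0.01: z_{α/2} = 2.576.
Power = Φ(δ − 2.576) + Φ(−δ − 2.576) = Φ(-0.882) + Φ(-4.270) = 0.1889 + 0.0000 = 0.1889.

Power ≈ 0.189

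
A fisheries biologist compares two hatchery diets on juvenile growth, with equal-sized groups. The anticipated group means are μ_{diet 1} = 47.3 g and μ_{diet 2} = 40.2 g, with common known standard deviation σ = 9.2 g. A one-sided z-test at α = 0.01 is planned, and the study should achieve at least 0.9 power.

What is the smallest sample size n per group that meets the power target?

n = 44 per group

Standardized effect: d = |μ_{diet 1} − μ_{diet 2}| / σ = |47.3 − 40.2| / 9.2 = 0.7717
For power 0.9 need Φ(δ − z_{0.01}) = 0.9, so δ = z_{0.01} + z_{0.10} = 2.326 + 1.282 = 3.608.
δ = d·√(n/2) ⇒ n = 2(δ/d)² = 2 × (3.608 / 0.7717)² = 43.71.
Rounding up, n = 44 per group.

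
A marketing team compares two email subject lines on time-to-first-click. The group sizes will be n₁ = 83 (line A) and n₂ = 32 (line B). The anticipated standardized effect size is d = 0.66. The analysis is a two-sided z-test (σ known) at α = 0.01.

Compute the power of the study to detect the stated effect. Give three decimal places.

Power ≈ 0.724

Noncentrality parameter: δ = d / √(1/n₁ + 1/n₂) = 0.66 / √(1/83 + 1/32) = 3.1718
Critical value for a two-sided test at α = 0.01: z_{α/2} = 2.576.
Power = Φ(δ − 2.576) + Φ(−δ − 2.576) = Φ(0.596) + Φ(-5.748) = 0.7244 + 0.0000 = 0.7244.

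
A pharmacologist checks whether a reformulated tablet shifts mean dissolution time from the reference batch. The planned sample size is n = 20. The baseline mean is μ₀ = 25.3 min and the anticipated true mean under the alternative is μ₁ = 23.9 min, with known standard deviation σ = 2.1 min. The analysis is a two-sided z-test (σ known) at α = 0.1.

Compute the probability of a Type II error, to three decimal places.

Standardized effect: d = |μ₁ − μ₀| / σ = |23.9 − 25.3| / 2.1 = 0.6667
Noncentrality parameter: δ = d·√n = 0.6667 × √20 = 2.9814
Two-sided α = 0.1 → critical value z_{0.05} = 1.645.
Power = Φ(δ − 1.645) + Φ(−δ − 1.645) = Φ(1.337) + Φ(-4.626) = 0.9093 + 0.0000 = 0.9093.
Type II error: β = 1 − power = 1 − 0.9093 = 0.0907.

β ≈ 0.091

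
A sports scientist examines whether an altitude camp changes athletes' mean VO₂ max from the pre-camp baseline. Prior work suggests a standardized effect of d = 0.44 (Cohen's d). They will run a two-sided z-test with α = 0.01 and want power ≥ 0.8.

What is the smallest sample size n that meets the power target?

n = 61

For power 0.8 need Φ(δ − z_{0.005}) = 0.8, so δ = z_{0.005} + z_{0.20} = 2.576 + 0.842 = 3.417.
(Ignoring the negligible lower-tail rejection probability gives the usual closed-form inversion.)
δ = d·√n ⇒ n = (δ/d)² = (3.417 / 0.44)² = 60.33.
Rounding up, n = 61.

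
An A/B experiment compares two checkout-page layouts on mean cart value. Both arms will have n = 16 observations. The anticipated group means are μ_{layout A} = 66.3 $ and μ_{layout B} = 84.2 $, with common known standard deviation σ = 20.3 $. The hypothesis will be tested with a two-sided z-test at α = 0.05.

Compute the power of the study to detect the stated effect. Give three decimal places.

Standardized effect: d = |μ_{layout A} − μ_{layout B}| / σ = |66.3 − 84.2| / 20.3 = 0.8818
Noncentrality parameter: δ = d·√(n/2) = 0.8818 × √(16/2) = 2.4940
Critical value for a two-sided test at α = 0.05: z_{α/2} = 1.960.
Power = Φ(δ − 1.960) + Φ(−δ − 1.960) = Φ(0.534) + Φ(-4.454) = 0.7034 + 0.0000 = 0.7034.

Power ≈ 0.703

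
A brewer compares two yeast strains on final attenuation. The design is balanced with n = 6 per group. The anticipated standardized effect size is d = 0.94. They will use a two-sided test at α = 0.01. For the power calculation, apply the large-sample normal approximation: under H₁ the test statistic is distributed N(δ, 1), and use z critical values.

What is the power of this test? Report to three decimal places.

Noncentrality parameter: δ = d·√(n/2) = 0.94 × √(6/2) = 1.6281
Two-sided α = 0.01 → critical value z_{0.005} = 2.576.
Power = Φ(δ − 2.576) + Φ(−δ − 2.576) = Φ(-0.948) + Φ(-4.204) = 0.1716 + 0.0000 = 0.1717.

Power ≈ 0.172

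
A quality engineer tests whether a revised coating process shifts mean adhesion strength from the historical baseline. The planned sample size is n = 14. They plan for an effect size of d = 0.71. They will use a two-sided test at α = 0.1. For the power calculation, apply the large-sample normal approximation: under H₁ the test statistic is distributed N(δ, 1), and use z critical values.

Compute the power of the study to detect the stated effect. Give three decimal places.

Power ≈ 0.844

Noncentrality parameter: δ = d·√n = 0.71 × √14 = 2.6566
Two-sided α = 0.1 → critical value z_{0.05} = 1.645.
Power = Φ(δ − 1.645) + Φ(−δ − 1.645) = Φ(1.012) + Φ(-4.301) = 0.8442 + 0.0000 = 0.8442.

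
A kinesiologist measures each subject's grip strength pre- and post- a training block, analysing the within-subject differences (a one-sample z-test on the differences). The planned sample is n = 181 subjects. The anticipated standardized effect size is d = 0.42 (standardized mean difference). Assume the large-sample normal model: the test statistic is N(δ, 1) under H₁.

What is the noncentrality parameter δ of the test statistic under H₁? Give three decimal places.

δ ≈ 5.651

The noncentrality parameter scales effect size by the design's sample-size factor: δ = d·√n = 0.42 × √181 = 5.6505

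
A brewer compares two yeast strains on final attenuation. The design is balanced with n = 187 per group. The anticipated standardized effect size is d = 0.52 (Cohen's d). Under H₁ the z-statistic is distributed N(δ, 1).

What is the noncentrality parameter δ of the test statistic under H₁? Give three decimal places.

δ ≈ 5.028

The noncentrality parameter scales effect size by the design's sample-size factor: δ = d·√(n/2) = 0.52 × √(187/2) = 5.0282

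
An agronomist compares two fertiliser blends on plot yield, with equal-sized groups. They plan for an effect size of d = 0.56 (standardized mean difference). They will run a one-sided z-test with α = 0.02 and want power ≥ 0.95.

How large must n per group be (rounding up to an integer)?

n = 88 per group

For power 0.95 need Φ(δ − z_{0.02}) = 0.95, so δ = z_{0.02} + z_{0.05} = 2.054 + 1.645 = 3.699.
δ = d·√(n/2) ⇒ n = 2(δ/d)² = 2 × (3.699 / 0.56)² = 87.24.
Rounding up, n = 88 per group.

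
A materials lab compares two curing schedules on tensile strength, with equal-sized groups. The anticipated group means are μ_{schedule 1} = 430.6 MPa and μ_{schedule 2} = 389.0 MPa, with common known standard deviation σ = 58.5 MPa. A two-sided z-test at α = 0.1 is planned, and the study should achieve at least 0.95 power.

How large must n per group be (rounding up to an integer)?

Standardized effect: d = |μ_{schedule 1} − μ_{schedule 2}| / σ = |430.6 − 389.0| / 58.5 = 0.7111
For power 0.95 need Φ(δ − z_{0.05}) = 0.95, so δ = z_{0.05} + z_{0.05} = 1.645 + 1.645 = 3.290.
(Ignoring the negligible lower-tail rejection probability gives the usual closed-form inversion.)
δ = d·√(n/2) ⇒ n = 2(δ/d)² = 2 × (3.290 / 0.7111)² = 42.80.
Rounding up, n = 43 per group.

n = 43 per group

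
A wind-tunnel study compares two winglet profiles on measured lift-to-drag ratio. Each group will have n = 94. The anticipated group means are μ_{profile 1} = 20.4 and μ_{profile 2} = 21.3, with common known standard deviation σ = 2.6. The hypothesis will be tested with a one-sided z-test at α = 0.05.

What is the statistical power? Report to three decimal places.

Power ≈ 0.767

Standardized effect: d = |μ_{profile 1} − μ_{profile 2}| / σ = |20.4 − 21.3| / 2.6 = 0.3462
Noncentrality parameter: δ = d·√(n/2) = 0.3462 × √(94/2) = 2.3731
Critical value for a one-sided test at α = 0.05: z_α = 1.645.
Power = Φ(δ − 1.645) = Φ(0.728) = 0.7668.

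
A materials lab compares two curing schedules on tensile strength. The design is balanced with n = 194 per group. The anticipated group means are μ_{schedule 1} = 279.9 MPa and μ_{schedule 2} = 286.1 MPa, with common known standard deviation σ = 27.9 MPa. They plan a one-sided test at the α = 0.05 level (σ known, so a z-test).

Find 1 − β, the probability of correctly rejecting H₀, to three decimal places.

Power ≈ 0.707

Standardized effect: d = |μ_{schedule 1} − μ_{schedule 2}| / σ = |279.9 − 286.1| / 27.9 = 0.2222
Noncentrality parameter: δ = d·√(n/2) = 0.2222 × √(194/2) = 2.1886
One-sided α = 0.05 → critical value z_{0.05} = 1.645.
Power = P(Z > 1.645 − δ) = Φ(0.544) = 0.7067.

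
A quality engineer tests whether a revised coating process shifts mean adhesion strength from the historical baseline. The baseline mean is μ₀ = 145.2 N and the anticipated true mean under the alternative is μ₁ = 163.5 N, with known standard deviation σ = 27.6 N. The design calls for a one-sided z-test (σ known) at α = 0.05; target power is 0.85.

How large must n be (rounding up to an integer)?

n = 17

Standardized effect: d = |μ₁ − μ₀| / σ = |163.5 − 145.2| / 27.6 = 0.6630
Set Φ(δ − 1.645) = 0.85; then δ − 1.645 = Φ⁻¹(0.85) = 1.036, giving δ = 2.681.
δ = d·√n ⇒ n = (δ/d)² = (2.681 / 0.6630)² = 16.35.
Rounding up, n = 17.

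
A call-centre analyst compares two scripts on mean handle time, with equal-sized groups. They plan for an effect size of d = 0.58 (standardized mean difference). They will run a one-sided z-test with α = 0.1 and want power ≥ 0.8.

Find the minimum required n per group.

n = 27 per group

Set Φ(δ − 1.282) = 0.8; then δ − 1.282 = Φ⁻¹(0.8) = 0.842, giving δ = 2.123.
δ = d·√(n/2) ⇒ n = 2(δ/d)² = 2 × (2.123 / 0.58)² = 26.80.
Round up to the next whole unit.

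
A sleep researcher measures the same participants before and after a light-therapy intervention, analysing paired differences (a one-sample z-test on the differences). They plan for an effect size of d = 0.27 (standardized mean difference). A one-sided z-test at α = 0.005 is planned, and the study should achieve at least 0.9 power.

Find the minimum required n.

n = 205

Set Φ(δ − 2.576) = 0.9; then δ − 2.576 = Φ⁻¹(0.9) = 1.282, giving δ = 3.857.
δ = d·√n ⇒ n = (δ/d)² = (3.857 / 0.27)² = 204.11.
Round up to the next whole unit.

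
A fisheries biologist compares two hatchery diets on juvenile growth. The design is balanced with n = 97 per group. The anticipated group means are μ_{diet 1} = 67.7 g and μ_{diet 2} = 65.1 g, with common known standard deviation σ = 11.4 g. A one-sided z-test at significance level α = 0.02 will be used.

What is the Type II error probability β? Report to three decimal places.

β ≈ 0.679

Standardized effect: d = |μ_{diet 1} − μ_{diet 2}| / σ = |67.7 − 65.1| / 11.4 = 0.2281
Noncentrality parameter: δ = d·√(n/2) = 0.2281 × √(97/2) = 1.5883
One-sided α = 0.02 → critical value z_{0.02} = 2.054.
Power = Φ(δ − 2.054) = Φ(-0.465) = 0.3208.
Type II error: β = 1 − power = 1 − 0.3208 = 0.6792.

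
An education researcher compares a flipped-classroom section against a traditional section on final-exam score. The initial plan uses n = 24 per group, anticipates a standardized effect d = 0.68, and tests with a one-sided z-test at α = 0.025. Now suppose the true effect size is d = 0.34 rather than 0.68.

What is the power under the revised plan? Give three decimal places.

Power ≈ 0.217

With d = 0.34: δ = d·√(n/2) = 0.34 × √(24/2) = 1.1778. Critical value z_{0.025} = 1.960.
Revised power = Φ(δ − 1.960) = Φ(-0.782) = 0.2171.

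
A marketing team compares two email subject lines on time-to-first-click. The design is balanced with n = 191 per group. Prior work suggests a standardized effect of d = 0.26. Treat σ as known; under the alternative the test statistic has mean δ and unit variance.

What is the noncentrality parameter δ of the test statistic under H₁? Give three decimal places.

δ = d·√(n/2) = 0.26 × √(191/2) = 2.5408

δ ≈ 2.541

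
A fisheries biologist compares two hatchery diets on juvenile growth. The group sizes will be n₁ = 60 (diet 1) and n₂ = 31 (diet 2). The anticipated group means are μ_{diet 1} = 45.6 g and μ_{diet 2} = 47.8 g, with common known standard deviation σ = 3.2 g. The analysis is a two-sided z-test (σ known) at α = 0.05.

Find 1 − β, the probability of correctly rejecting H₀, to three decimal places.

Power ≈ 0.875

Standardized effect: d = |μ_{diet 1} − μ_{diet 2}| / σ = |45.6 − 47.8| / 3.2 = 0.6875
Noncentrality parameter: δ = d / √(1/n₁ + 1/n₂) = 0.6875 / √(1/60 + 1/31) = 3.1082
Two-sided α = 0.05 → critical value z_{0.025} = 1.960.
Power = Φ(δ − 1.960) + Φ(−δ − 1.960) = Φ(1.148) + Φ(-5.068) = 0.8746 + 0.0000 = 0.8746.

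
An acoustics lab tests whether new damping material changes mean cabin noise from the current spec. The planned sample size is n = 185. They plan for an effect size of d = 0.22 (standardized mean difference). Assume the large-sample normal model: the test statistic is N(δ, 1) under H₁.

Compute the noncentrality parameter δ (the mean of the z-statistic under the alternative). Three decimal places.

δ ≈ 2.992

δ = d·√n = 0.22 × √185 = 2.9923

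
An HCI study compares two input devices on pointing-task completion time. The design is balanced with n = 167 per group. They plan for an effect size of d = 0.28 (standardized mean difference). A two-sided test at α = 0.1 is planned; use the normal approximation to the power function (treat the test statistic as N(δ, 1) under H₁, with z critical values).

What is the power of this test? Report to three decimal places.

Power ≈ 0.820

Noncentrality parameter: δ = d·√(n/2) = 0.28 × √(167/2) = 2.5586
Two-sided α = 0.1 → critical value z_{0.05} = 1.645.
Power = Φ(δ − 1.645) + Φ(−δ − 1.645) = Φ(0.914) + Φ(-4.203) = 0.8196 + 0.0000 = 0.8196.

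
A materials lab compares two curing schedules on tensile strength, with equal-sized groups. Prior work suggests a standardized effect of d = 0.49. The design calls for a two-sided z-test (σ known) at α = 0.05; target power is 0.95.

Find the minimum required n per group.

For power 0.95 need Φ(δ − z_{0.025}) = 0.95, so δ = z_{0.025} + z_{0.05} = 1.960 + 1.645 = 3.605.
(The Φ(−δ − z_{α/2}) term is vanishingly small for δ > 0 and is dropped in the standard sample-size formula.)
δ = d·√(n/2) ⇒ n = 2(δ/d)² = 2 × (3.605 / 0.49)² = 108.24.
Rounding up, n = 109 per group.

n = 109 per group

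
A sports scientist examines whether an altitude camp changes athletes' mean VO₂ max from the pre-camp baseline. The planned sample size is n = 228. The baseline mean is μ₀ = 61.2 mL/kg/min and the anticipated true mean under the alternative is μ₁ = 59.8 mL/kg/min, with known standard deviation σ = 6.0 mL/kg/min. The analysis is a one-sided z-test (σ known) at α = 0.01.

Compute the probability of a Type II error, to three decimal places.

β ≈ 0.116

Standardized effect: d = |μ₁ − μ₀| / σ = |59.8 − 61.2| / 6.0 = 0.2333
Noncentrality parameter: δ = d·√n = 0.2333 × √228 = 3.5233
Critical value for a one-sided test at α = 0.01: z_α = 2.326.
Power = Φ(δ − 2.326) = Φ(1.197) = 0.8843.
Type II error: β = 1 − power = 1 − 0.8843 = 0.1157.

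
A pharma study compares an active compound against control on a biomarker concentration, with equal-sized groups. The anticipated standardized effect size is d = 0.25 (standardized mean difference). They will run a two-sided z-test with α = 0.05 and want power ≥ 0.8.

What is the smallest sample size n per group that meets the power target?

n = 252 per group

For power 0.8 need Φ(δ − z_{0.025}) = 0.8, so δ = z_{0.025} + z_{0.20} = 1.960 + 0.842 = 2.802.
(The Φ(−δ − z_{α/2}) term is vanishingly small for δ > 0 and is dropped in the standard sample-size formula.)
δ = d·√(n/2) ⇒ n = 2(δ/d)² = 2 × (2.802 / 0.25)² = 251.16.
Rounding up, n = 252 per group.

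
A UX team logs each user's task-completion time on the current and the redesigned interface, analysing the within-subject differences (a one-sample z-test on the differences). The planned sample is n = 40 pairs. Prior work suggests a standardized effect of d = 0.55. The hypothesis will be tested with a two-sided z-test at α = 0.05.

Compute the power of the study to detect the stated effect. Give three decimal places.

Power ≈ 0.936

Noncentrality parameter: δ = d·√n = 0.55 × √40 = 3.4785
Critical value for a two-sided test at α = 0.05: z_{α/2} = 1.960.
Power = Φ(δ − 1.960) + Φ(−δ − 1.960) = Φ(1.519) + Φ(-5.438) = 0.9356 + 0.0000 = 0.9356.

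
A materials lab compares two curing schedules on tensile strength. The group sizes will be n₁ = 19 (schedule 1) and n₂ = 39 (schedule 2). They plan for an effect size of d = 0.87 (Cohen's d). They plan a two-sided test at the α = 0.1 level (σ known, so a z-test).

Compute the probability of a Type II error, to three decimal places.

Noncentrality parameter: δ = d / √(1/n₁ + 1/n₂) = 0.87 / √(1/19 + 1/39) = 3.1097
Two-sided α = 0.1 → critical value z_{0.05} = 1.645.
Power = Φ(δ − 1.645) + Φ(−δ − 1.645) = Φ(1.465) + Φ(-4.755) = 0.9285 + 0.0000 = 0.9285.
Type II error: β = 1 − power = 1 − 0.9285 = 0.0715.

β ≈ 0.071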